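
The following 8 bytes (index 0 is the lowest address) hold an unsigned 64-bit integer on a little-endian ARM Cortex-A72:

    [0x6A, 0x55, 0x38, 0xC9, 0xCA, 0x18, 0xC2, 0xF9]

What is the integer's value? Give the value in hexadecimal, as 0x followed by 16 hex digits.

In little-endian order the low byte comes first in memory.
Reassemble most-significant byte first: F9 C2 18 CA C9 38 55 6A → 0xF9C218CAC938556A.

0xF9C218CAC938556A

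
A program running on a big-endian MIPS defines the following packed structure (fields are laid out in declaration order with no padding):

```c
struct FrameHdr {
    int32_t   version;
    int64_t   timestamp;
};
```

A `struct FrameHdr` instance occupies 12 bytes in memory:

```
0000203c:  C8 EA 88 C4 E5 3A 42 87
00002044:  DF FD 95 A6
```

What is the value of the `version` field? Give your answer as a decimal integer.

-924153660

`version` is the first field, at byte offset 0, occupying 4 bytes.
Bytes at offsets 0..3: C8 EA 88 C4.
Big-endian: lowest address holds the most-significant byte.
The bytes are already most-significant first: 0xC8EA88C4.
Top bit is set, so as a signed 32-bit value this is 0xC8EA88C4 − 2^32 = -924153660.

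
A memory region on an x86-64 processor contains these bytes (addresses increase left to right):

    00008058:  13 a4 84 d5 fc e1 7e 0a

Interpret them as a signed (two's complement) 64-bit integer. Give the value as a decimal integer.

756290263475069971

In little-endian order the low byte comes first in memory.
Reassemble most-significant byte first: 0A 7E E1 FC D5 84 A4 13 → 0x0A7EE1FCD584A413.
0x0A7EE1FCD584A413 = 756290263475069971.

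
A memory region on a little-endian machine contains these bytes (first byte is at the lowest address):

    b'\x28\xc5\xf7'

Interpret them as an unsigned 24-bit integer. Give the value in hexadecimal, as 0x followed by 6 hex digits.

0xF7C528

Little-endian stores the least-significant byte at the lowest address.
Reassemble most-significant byte first: F7 C5 28 → 0xF7C528.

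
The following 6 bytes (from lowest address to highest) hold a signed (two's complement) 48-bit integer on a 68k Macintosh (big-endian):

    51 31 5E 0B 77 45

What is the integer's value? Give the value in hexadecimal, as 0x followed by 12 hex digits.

0x51315E0B7745

Big-endian stores the most-significant byte at the lowest address.
The bytes are already most-significant first: 0x51315E0B7745.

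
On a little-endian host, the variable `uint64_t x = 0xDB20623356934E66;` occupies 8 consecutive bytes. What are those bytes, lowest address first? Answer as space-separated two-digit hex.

66 4E 93 56 33 62 20 DB

Split into bytes (most-significant first): DB 20 62 33 56 93 4E 66.
Little-endian stores the least-significant byte at the lowest address.
So at ascending addresses the bytes are 66 4E 93 56 33 62 20 DB.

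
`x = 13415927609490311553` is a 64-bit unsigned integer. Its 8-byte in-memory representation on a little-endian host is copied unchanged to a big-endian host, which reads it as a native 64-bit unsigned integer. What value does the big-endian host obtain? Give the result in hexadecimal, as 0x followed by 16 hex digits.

13415927609490311553 in 64-bit hexadecimal is 0xBA2EF31488068981.
Stored little-endian, the bytes at ascending addresses are 81 89 06 88 14 F3 2E BA.
Read back as big-endian, the last byte is least significant, giving 0x8189068814F32EBA.

0x8189068814F32EBA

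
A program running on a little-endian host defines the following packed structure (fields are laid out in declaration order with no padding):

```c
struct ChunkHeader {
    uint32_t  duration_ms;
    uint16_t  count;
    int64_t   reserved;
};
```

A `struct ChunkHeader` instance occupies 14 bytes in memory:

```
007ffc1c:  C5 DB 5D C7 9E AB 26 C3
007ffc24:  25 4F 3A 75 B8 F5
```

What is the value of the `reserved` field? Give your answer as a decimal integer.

-740713245406018778

`reserved` follows `duration_ms` (4 B), `count` (2 B), so it starts at offset 4 + 2 = 6 and occupies 8 bytes.
Bytes at offsets 6..13: 26 C3 25 4F 3A 75 B8 F5.
Little-endian stores the least-significant byte at the lowest address.
Reassemble most-significant byte first: F5 B8 75 3A 4F 25 C3 26 → 0xF5B8753A4F25C326.
Top bit is set, so as a signed 64-bit value this is 0xF5B8753A4F25C326 − 2^64 = -740713245406018778.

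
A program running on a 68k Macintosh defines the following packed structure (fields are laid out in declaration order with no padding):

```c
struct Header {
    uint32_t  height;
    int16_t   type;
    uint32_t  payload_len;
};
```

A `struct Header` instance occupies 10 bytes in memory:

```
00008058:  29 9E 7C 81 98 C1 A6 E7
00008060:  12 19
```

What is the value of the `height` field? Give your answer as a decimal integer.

`height` is the first field, at byte offset 0, occupying 4 bytes.
Bytes at offsets 0..3: 29 9E 7C 81.
Big-endian stores the most-significant byte at the lowest address.
The bytes are already most-significant first: 0x299E7C81.
0x299E7C81 = 698252417.

698252417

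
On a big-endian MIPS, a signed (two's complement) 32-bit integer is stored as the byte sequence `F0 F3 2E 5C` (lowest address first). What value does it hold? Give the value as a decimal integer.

In big-endian order the high byte comes first in memory.
The bytes are already most-significant first: 0xF0F32E5C.
Top bit is set, so as a signed 32-bit value this is 0xF0F32E5C − 2^32 = -252498340.

-252498340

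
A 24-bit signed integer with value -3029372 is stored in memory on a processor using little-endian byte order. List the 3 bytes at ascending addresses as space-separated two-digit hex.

84 C6 D1

Two's complement of -3029372 in 24 bits: 3029372 = 0x2E397C; invert → 0xD1C683; add 1 → 0xD1C684.
Split into bytes (most-significant first): D1 C6 84.
In little-endian order the low byte comes first in memory.
So at ascending addresses the bytes are 84 C6 D1.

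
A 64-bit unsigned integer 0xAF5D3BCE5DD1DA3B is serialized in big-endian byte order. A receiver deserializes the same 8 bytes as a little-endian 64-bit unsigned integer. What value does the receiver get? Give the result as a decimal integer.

Stored big-endian, the bytes at ascending addresses are AF 5D 3B CE 5D D1 DA 3B.
Read back as little-endian, the first byte is least significant, giving 0x3BDAD15DCE3B5DAF.
0x3BDAD15DCE3B5DAF = 4312989793982832047.

4312989793982832047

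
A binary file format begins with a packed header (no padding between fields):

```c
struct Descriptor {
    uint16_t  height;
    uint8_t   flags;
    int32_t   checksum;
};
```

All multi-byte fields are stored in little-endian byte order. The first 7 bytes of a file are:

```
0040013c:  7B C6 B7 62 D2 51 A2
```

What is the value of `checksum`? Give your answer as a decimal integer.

`checksum` follows `height` (2 B), `flags` (1 B), so it starts at offset 2 + 1 = 3 and occupies 4 bytes.
Bytes at offsets 3..6: 62 D2 51 A2.
In little-endian order the low byte comes first in memory.
Reassemble most-significant byte first: A2 51 D2 62 → 0xA251D262.
Top bit is set, so as a signed 32-bit value this is 0xA251D262 − 2^32 = -1571696030.

-1571696030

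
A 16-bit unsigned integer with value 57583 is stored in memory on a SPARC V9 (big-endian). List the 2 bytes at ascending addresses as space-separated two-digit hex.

57583 in hexadecimal, padded to 16 bits, is 0xE0EF.
Split into bytes (most-significant first): E0 EF.
Big-endian: lowest address holds the most-significant byte.
So the memory order matches the most-significant-first order: E0 EF.

E0 EF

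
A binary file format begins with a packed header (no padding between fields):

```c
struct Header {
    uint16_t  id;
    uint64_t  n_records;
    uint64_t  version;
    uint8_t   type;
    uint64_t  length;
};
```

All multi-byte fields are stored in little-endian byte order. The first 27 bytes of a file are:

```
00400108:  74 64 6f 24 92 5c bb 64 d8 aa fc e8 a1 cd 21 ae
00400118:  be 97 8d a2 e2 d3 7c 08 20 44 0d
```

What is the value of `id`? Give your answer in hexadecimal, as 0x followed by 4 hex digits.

`id` is the first field, at byte offset 0, occupying 2 bytes.
Bytes at offsets 0..1: 74 64.
Little-endian: lowest address holds the least-significant byte.
Reassemble most-significant byte first: 64 74 → 0x6474.

0x6474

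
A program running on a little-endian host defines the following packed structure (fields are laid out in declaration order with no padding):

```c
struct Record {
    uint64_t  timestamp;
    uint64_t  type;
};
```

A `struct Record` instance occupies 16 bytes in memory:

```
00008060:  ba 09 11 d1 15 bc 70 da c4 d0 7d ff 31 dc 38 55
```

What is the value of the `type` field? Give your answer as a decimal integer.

6140900199217615044

`type` follows `timestamp` (8 bytes), so it starts at byte offset 8 and occupies 8 bytes.
Bytes at offsets 8..15: C4 D0 7D FF 31 DC 38 55.
Little-endian stores the least-significant byte at the lowest address.
Reassemble most-significant byte first: 55 38 DC 31 FF 7D D0 C4 → 0x5538DC31FF7DD0C4.
0x5538DC31FF7DD0C4 = 6140900199217615044.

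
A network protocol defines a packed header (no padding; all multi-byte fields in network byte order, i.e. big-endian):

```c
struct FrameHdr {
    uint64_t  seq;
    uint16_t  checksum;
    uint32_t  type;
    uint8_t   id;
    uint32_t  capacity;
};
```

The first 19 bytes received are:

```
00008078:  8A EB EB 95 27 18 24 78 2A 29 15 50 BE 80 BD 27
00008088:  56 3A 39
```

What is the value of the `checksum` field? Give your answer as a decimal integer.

10793

`checksum` follows `seq` (8 bytes), so it starts at byte offset 8 and occupies 2 bytes.
Bytes at offsets 8..9: 2A 29.
In big-endian order the high byte comes first in memory.
The bytes are already most-significant first: 0x2A29.
0x2A29 = 10793.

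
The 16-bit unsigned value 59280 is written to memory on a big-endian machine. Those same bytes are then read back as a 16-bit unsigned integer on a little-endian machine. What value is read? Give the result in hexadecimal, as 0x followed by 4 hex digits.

59280 in 16-bit hexadecimal is 0xE790.
Stored big-endian, the bytes at ascending addresses are E7 90.
Read back as little-endian, the first byte is least significant, giving 0x90E7.

0x90E7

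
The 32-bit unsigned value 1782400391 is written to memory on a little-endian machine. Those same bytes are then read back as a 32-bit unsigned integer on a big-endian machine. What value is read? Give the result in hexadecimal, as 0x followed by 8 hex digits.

0x87453D6A

1782400391 in 32-bit hexadecimal is 0x6A3D4587.
Stored little-endian, the bytes at ascending addresses are 87 45 3D 6A.
Read back as big-endian, the last byte is least significant, giving 0x87453D6A.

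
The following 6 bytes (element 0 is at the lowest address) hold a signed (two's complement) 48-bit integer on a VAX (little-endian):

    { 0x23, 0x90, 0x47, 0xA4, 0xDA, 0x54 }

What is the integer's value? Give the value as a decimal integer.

93298035757091

In little-endian order the low byte comes first in memory.
Reassemble most-significant byte first: 54 DA A4 47 90 23 → 0x54DAA4479023.
0x54DAA4479023 = 93298035757091.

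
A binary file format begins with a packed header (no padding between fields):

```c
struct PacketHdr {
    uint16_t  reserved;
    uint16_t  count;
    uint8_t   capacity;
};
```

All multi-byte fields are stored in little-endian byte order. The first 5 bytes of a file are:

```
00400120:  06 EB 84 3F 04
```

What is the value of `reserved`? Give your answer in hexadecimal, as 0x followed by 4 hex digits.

`reserved` is the first field, at byte offset 0, occupying 2 bytes.
Bytes at offsets 0..1: 06 EB.
Little-endian stores the least-significant byte at the lowest address.
Reassemble most-significant byte first: EB 06 → 0xEB06.

0xEB06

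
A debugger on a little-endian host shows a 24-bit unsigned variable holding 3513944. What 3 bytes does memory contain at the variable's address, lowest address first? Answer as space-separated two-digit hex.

58 9E 35

3513944 in hexadecimal, padded to 24 bits, is 0x359E58.
Split into bytes (most-significant first): 35 9E 58.
Little-endian: lowest address holds the least-significant byte.
So at ascending addresses the bytes are 58 9E 35.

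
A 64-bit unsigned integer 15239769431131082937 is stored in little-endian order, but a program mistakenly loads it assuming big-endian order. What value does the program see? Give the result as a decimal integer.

13389321305091309267

15239769431131082937 in 64-bit hexadecimal is 0xD37E898DC96CD0B9.
Stored little-endian, the bytes at ascending addresses are B9 D0 6C C9 8D 89 7E D3.
Read back as big-endian, the last byte is least significant, giving 0xB9D06CC98D897ED3.
0xB9D06CC98D897ED3 = 13389321305091309267.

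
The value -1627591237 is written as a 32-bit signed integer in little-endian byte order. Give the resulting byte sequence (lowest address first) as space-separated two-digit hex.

Two's complement of -1627591237 in 32 bits: 1627591237 = 0x61031245; invert → 0x9EFCEDBA; add 1 → 0x9EFCEDBB.
Split into bytes (most-significant first): 9E FC ED BB.
Little-endian: lowest address holds the least-significant byte.
So at ascending addresses the bytes are BB ED FC 9E.

BB ED FC 9E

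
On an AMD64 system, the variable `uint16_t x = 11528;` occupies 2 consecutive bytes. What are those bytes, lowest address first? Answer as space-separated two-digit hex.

11528 in hexadecimal, padded to 16 bits, is 0x2D08.
Split into bytes (most-significant first): 2D 08.
Little-endian stores the least-significant byte at the lowest address.
So at ascending addresses the bytes are 08 2D.

08 2D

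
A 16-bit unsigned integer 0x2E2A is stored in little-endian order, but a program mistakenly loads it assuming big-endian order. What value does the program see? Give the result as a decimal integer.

10798

Stored little-endian, the bytes at ascending addresses are 2A 2E.
Read back as big-endian, the last byte is least significant, giving 0x2A2E.
0x2A2E = 10798.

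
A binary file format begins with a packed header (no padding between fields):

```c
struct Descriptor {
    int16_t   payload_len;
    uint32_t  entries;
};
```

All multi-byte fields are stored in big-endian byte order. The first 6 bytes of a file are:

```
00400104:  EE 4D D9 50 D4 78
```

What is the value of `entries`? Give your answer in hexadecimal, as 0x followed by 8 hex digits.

0xD950D478

`entries` follows `payload_len` (2 bytes), so it starts at byte offset 2 and occupies 4 bytes.
Bytes at offsets 2..5: D9 50 D4 78.
In big-endian order the high byte comes first in memory.
The bytes are already most-significant first: 0xD950D478.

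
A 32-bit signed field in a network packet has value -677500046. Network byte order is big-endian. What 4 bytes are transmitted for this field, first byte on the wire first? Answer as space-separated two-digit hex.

Two's complement of -677500046 in 32 bits: 677500046 = 0x2861D48E; invert → 0xD79E2B71; add 1 → 0xD79E2B72.
Split into bytes (most-significant first): D7 9E 2B 72.
Big-endian: lowest address holds the most-significant byte.
So the memory order matches the most-significant-first order: D7 9E 2B 72.

D7 9E 2B 72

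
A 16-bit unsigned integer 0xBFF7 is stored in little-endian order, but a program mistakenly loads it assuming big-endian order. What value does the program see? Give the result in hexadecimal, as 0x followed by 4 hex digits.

0xF7BF

Stored little-endian, the bytes at ascending addresses are F7 BF.
Read back as big-endian, the last byte is least significant, giving 0xF7BF.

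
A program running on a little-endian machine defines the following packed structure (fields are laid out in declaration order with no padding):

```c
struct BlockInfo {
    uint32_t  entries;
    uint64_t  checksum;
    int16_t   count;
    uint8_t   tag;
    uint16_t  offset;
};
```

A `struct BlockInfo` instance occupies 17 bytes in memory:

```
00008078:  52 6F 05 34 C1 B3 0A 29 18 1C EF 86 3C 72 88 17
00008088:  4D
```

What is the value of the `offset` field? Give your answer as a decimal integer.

19735

`offset` follows `entries` (4 B), `checksum` (8 B), `count` (2 B), `tag` (1 B), so it starts at offset 4 + 8 + 2 + 1 = 15 and occupies 2 bytes.
Bytes at offsets 15..16: 17 4D.
Little-endian stores the least-significant byte at the lowest address.
Reassemble most-significant byte first: 4D 17 → 0x4D17.
0x4D17 = 19735.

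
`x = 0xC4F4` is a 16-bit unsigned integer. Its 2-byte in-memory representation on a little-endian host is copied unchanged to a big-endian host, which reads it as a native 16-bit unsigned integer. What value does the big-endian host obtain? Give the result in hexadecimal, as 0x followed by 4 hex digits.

Stored little-endian, the bytes at ascending addresses are F4 C4.
Read back as big-endian, the last byte is least significant, giving 0xF4C4.

0xF4C4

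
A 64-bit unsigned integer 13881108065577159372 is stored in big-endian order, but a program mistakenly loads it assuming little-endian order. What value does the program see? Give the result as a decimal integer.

14720729554550956992

13881108065577159372 in 64-bit hexadecimal is 0xC0A39A3D89894ACC.
Stored big-endian, the bytes at ascending addresses are C0 A3 9A 3D 89 89 4A CC.
Read back as little-endian, the first byte is least significant, giving 0xCC4A89893D9AA3C0.
0xCC4A89893D9AA3C0 = 14720729554550956992.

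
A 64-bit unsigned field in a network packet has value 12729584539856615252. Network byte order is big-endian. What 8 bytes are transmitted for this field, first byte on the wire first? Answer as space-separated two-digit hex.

12729584539856615252 in hexadecimal, padded to 64 bits, is 0xB0A891B1DC753754.
Split into bytes (most-significant first): B0 A8 91 B1 DC 75 37 54.
Big-endian: lowest address holds the most-significant byte.
So the memory order matches the most-significant-first order: B0 A8 91 B1 DC 75 37 54.

B0 A8 91 B1 DC 75 37 54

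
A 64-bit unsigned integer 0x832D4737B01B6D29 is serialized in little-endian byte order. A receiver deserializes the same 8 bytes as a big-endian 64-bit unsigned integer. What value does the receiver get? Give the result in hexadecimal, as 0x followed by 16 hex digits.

Stored little-endian, the bytes at ascending addresses are 29 6D 1B B0 37 47 2D 83.
Read back as big-endian, the last byte is least significant, giving 0x296D1BB037472D83.

0x296D1BB037472D83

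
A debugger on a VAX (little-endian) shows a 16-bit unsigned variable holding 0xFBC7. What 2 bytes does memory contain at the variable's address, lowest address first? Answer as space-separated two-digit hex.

Split into bytes (most-significant first): FB C7.
In little-endian order the low byte comes first in memory.
So at ascending addresses the bytes are C7 FB.

C7 FB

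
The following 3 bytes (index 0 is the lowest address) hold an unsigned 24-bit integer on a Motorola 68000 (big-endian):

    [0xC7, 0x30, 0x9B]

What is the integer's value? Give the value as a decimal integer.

13054107

Big-endian: lowest address holds the most-significant byte.
The bytes are already most-significant first: 0xC7309B.
0xC7309B = 13054107.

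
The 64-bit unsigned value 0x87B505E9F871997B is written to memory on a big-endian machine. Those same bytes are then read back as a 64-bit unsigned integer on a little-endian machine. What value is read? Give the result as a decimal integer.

8906275051977160071

Stored big-endian, the bytes at ascending addresses are 87 B5 05 E9 F8 71 99 7B.
Read back as little-endian, the first byte is least significant, giving 0x7B9971F8E905B587.
0x7B9971F8E905B587 = 8906275051977160071.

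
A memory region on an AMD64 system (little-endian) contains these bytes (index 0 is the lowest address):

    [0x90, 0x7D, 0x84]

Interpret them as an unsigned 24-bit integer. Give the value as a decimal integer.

8682896

Little-endian stores the least-significant byte at the lowest address.
Reassemble most-significant byte first: 84 7D 90 → 0x847D90.
0x847D90 = 8682896.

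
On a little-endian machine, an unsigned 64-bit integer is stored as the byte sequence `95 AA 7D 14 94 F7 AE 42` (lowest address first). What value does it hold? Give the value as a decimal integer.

Little-endian stores the least-significant byte at the lowest address.
Reassemble most-significant byte first: 42 AE F7 94 14 7D AA 95 → 0x42AEF794147DAA95.
0x42AEF794147DAA95 = 4805050067821898389.

4805050067821898389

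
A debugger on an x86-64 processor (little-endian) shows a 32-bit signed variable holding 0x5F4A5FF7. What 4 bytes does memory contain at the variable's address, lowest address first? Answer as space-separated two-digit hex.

Split into bytes (most-significant first): 5F 4A 5F F7.
In little-endian order the low byte comes first in memory.
So at ascending addresses the bytes are F7 5F 4A 5F.

F7 5F 4A 5F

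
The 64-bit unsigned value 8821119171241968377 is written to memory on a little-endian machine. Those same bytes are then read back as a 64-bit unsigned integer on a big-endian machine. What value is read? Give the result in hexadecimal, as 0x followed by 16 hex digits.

0xF902446326E96A7A

8821119171241968377 in 64-bit hexadecimal is 0x7A6AE926634402F9.
Stored little-endian, the bytes at ascending addresses are F9 02 44 63 26 E9 6A 7A.
Read back as big-endian, the last byte is least significant, giving 0xF902446326E96A7A.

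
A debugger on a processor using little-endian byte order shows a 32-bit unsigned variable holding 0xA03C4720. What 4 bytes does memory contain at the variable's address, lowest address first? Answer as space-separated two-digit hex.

20 47 3C A0

Split into bytes (most-significant first): A0 3C 47 20.
In little-endian order the low byte comes first in memory.
So at ascending addresses the bytes are 20 47 3C A0.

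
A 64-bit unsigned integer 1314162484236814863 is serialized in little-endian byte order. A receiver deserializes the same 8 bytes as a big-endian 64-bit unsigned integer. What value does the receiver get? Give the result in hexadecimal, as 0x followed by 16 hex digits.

1314162484236814863 in 64-bit hexadecimal is 0x123CD7D112148A0F.
Stored little-endian, the bytes at ascending addresses are 0F 8A 14 12 D1 D7 3C 12.
Read back as big-endian, the last byte is least significant, giving 0x0F8A1412D1D73C12.

0x0F8A1412D1D73C12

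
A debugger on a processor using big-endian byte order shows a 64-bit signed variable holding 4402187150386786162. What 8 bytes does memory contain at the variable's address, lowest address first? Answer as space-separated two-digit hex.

4402187150386786162 in hexadecimal, padded to 64 bits, is 0x3D17B5E3B597EF72.
Split into bytes (most-significant first): 3D 17 B5 E3 B5 97 EF 72.
Big-endian: lowest address holds the most-significant byte.
So the memory order matches the most-significant-first order: 3D 17 B5 E3 B5 97 EF 72.

3D 17 B5 E3 B5 97 EF 72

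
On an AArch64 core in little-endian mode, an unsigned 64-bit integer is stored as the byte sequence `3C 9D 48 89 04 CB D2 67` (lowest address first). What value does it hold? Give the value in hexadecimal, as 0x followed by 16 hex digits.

0x67D2CB0489489D3C

Little-endian stores the least-significant byte at the lowest address.
Reassemble most-significant byte first: 67 D2 CB 04 89 48 9D 3C → 0x67D2CB0489489D3C.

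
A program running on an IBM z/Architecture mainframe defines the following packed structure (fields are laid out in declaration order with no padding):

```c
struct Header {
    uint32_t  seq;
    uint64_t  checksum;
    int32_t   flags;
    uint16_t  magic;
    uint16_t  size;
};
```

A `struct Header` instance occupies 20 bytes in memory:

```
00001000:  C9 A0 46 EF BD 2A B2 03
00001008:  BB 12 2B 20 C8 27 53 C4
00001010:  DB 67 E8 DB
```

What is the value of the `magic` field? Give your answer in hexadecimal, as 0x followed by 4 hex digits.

0xDB67

`magic` follows `seq` (4 B), `checksum` (8 B), `flags` (4 B), so it starts at offset 4 + 8 + 4 = 16 and occupies 2 bytes.
Bytes at offsets 16..17: DB 67.
Big-endian stores the most-significant byte at the lowest address.
The bytes are already most-significant first: 0xDB67.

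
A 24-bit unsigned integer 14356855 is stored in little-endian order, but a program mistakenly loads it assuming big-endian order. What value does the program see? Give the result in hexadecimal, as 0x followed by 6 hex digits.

0x7711DB

14356855 in 24-bit hexadecimal is 0xDB1177.
Stored little-endian, the bytes at ascending addresses are 77 11 DB.
Read back as big-endian, the last byte is least significant, giving 0x7711DB.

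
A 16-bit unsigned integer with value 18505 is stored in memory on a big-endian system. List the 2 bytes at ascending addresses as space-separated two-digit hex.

48 49

18505 in hexadecimal, padded to 16 bits, is 0x4849.
Split into bytes (most-significant first): 48 49.
Big-endian: lowest address holds the most-significant byte.
So the memory order matches the most-significant-first order: 48 49.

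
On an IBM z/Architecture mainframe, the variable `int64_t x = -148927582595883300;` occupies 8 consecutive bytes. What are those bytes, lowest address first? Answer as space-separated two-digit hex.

Two's complement of -148927582595883300 in 64 bits: 148927582595883300 = 0x021118D8E9E2A124; invert → 0xFDEEE727161D5EDB; add 1 → 0xFDEEE727161D5EDC.
Split into bytes (most-significant first): FD EE E7 27 16 1D 5E DC.
In big-endian order the high byte comes first in memory.
So the memory order matches the most-significant-first order: FD EE E7 27 16 1D 5E DC.

FD EE E7 27 16 1D 5E DC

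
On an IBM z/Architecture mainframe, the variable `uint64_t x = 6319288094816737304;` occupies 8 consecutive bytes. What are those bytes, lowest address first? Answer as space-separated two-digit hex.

57 B2 9F 0A 8C E8 18 18

6319288094816737304 in hexadecimal, padded to 64 bits, is 0x57B29F0A8CE81818.
Split into bytes (most-significant first): 57 B2 9F 0A 8C E8 18 18.
In big-endian order the high byte comes first in memory.
So the memory order matches the most-significant-first order: 57 B2 9F 0A 8C E8 18 18.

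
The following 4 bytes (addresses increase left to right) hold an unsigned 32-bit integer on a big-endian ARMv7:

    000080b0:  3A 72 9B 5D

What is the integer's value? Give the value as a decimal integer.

Big-endian stores the most-significant byte at the lowest address.
The bytes are already most-significant first: 0x3A729B5D.
0x3A729B5D = 980589405.

980589405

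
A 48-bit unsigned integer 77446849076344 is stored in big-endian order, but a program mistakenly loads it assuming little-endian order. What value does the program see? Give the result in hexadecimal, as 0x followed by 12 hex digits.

0x789CEDFF6F46

77446849076344 in 48-bit hexadecimal is 0x466FFFED9C78.
Stored big-endian, the bytes at ascending addresses are 46 6F FF ED 9C 78.
Read back as little-endian, the first byte is least significant, giving 0x789CEDFF6F46.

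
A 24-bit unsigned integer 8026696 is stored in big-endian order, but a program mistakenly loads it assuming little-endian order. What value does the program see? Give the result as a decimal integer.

4749946

8026696 in 24-bit hexadecimal is 0x7A7A48.
Stored big-endian, the bytes at ascending addresses are 7A 7A 48.
Read back as little-endian, the first byte is least significant, giving 0x487A7A.
0x487A7A = 4749946.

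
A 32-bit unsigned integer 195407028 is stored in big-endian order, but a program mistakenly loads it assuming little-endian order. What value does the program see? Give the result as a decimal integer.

3031213323

195407028 in 32-bit hexadecimal is 0x0BA5ACB4.
Stored big-endian, the bytes at ascending addresses are 0B A5 AC B4.
Read back as little-endian, the first byte is least significant, giving 0xB4ACA50B.
0xB4ACA50B = 3031213323.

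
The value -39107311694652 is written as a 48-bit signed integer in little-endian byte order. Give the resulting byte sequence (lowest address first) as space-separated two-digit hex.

C4 0C 94 9E 6E DC

Two's complement of -39107311694652 in 48 bits: 39107311694652 = 0x2391616BF33C; invert → 0xDC6E9E940CC3; add 1 → 0xDC6E9E940CC4.
Split into bytes (most-significant first): DC 6E 9E 94 0C C4.
Little-endian: lowest address holds the least-significant byte.
So at ascending addresses the bytes are C4 0C 94 9E 6E DC.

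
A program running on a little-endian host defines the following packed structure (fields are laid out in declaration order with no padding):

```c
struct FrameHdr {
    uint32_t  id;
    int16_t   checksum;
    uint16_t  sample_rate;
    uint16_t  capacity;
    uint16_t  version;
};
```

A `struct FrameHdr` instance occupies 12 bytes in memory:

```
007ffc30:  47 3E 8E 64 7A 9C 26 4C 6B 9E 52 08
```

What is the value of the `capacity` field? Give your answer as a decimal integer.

`capacity` follows `id` (4 B), `checksum` (2 B), `sample_rate` (2 B), so it starts at offset 4 + 2 + 2 = 8 and occupies 2 bytes.
Bytes at offsets 8..9: 6B 9E.
Little-endian: lowest address holds the least-significant byte.
Reassemble most-significant byte first: 9E 6B → 0x9E6B.
0x9E6B = 40555.

40555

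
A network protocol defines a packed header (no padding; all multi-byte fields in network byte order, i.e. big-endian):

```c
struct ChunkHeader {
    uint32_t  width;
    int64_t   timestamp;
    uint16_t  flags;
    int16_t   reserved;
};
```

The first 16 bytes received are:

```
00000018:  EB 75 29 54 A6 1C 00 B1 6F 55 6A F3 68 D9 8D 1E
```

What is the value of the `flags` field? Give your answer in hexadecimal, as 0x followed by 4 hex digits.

0x68D9

`flags` follows `width` (4 B), `timestamp` (8 B), so it starts at offset 4 + 8 = 12 and occupies 2 bytes.
Bytes at offsets 12..13: 68 D9.
In big-endian order the high byte comes first in memory.
The bytes are already most-significant first: 0x68D9.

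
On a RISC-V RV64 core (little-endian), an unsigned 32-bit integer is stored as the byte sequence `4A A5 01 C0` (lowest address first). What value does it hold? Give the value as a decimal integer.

In little-endian order the low byte comes first in memory.
Reassemble most-significant byte first: C0 01 A5 4A → 0xC001A54A.
0xC001A54A = 3221333322.

3221333322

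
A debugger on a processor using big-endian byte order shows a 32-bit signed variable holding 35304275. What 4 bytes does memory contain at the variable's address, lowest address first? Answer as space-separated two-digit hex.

35304275 in hexadecimal, padded to 32 bits, is 0x021AB353.
Split into bytes (most-significant first): 02 1A B3 53.
Big-endian: lowest address holds the most-significant byte.
So the memory order matches the most-significant-first order: 02 1A B3 53.

02 1A B3 53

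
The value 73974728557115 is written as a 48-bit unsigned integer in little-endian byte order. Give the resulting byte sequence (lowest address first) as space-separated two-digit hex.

73974728557115 in hexadecimal, padded to 48 bits, is 0x4347956B023B.
Split into bytes (most-significant first): 43 47 95 6B 02 3B.
Little-endian stores the least-significant byte at the lowest address.
So at ascending addresses the bytes are 3B 02 6B 95 47 43.

3B 02 6B 95 47 43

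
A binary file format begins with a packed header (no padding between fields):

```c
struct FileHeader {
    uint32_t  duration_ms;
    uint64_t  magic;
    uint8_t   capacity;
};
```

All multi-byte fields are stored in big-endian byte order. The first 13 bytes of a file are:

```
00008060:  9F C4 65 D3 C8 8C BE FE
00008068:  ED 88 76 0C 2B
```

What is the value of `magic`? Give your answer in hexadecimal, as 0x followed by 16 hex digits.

0xC88CBEFEED88760C

`magic` follows `duration_ms` (4 bytes), so it starts at byte offset 4 and occupies 8 bytes.
Bytes at offsets 4..11: C8 8C BE FE ED 88 76 0C.
Big-endian stores the most-significant byte at the lowest address.
The bytes are already most-significant first: 0xC88CBEFEED88760C.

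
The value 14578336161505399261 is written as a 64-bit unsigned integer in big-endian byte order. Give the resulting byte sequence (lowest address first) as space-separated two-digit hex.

CA 50 A7 7F E2 C2 D1 DD

14578336161505399261 in hexadecimal, padded to 64 bits, is 0xCA50A77FE2C2D1DD.
Split into bytes (most-significant first): CA 50 A7 7F E2 C2 D1 DD.
In big-endian order the high byte comes first in memory.
So the memory order matches the most-significant-first order: CA 50 A7 7F E2 C2 D1 DD.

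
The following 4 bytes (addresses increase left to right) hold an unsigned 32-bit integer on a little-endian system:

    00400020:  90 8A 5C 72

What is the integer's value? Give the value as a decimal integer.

1918667408

Little-endian stores the least-significant byte at the lowest address.
Reassemble most-significant byte first: 72 5C 8A 90 → 0x725C8A90.
0x725C8A90 = 1918667408.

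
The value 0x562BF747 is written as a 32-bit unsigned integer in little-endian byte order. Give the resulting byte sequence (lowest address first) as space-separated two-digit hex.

Split into bytes (most-significant first): 56 2B F7 47.
In little-endian order the low byte comes first in memory.
So at ascending addresses the bytes are 47 F7 2B 56.

47 F7 2B 56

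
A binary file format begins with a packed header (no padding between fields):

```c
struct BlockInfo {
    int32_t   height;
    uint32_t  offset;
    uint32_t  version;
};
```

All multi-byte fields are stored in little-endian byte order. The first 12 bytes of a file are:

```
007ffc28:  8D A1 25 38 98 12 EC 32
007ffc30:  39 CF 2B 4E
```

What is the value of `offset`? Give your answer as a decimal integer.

854332056

`offset` follows `height` (4 bytes), so it starts at byte offset 4 and occupies 4 bytes.
Bytes at offsets 4..7: 98 12 EC 32.
Little-endian: lowest address holds the least-significant byte.
Reassemble most-significant byte first: 32 EC 12 98 → 0x32EC1298.
0x32EC1298 = 854332056.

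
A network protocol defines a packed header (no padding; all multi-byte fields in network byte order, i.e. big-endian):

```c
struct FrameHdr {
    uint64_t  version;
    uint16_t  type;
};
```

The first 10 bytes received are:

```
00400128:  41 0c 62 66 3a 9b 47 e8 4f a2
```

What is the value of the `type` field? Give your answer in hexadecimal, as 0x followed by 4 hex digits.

`type` follows `version` (8 bytes), so it starts at byte offset 8 and occupies 2 bytes.
Bytes at offsets 8..9: 4F A2.
Big-endian stores the most-significant byte at the lowest address.
The bytes are already most-significant first: 0x4FA2.

0x4FA2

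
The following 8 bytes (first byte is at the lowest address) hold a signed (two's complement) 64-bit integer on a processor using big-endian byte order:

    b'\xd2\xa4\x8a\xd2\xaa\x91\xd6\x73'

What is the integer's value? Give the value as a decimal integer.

In big-endian order the high byte comes first in memory.
The bytes are already most-significant first: 0xD2A48AD2AA91D673.
Top bit is set, so as a signed 64-bit value this is 0xD2A48AD2AA91D673 − 2^64 = -3268334792154687885.

-3268334792154687885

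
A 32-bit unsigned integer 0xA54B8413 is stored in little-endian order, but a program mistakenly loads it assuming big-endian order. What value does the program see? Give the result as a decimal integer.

327437221

Stored little-endian, the bytes at ascending addresses are 13 84 4B A5.
Read back as big-endian, the last byte is least significant, giving 0x13844BA5.
0x13844BA5 = 327437221.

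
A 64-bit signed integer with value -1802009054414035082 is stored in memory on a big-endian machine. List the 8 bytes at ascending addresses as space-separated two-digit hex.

E6 FD FA 4F FD 9D 27 76

Two's complement of -1802009054414035082 in 64 bits: 1802009054414035082 = 0x190205B00262D88A; invert → 0xE6FDFA4FFD9D2775; add 1 → 0xE6FDFA4FFD9D2776.
Split into bytes (most-significant first): E6 FD FA 4F FD 9D 27 76.
Big-endian: lowest address holds the most-significant byte.
So the memory order matches the most-significant-first order: E6 FD FA 4F FD 9D 27 76.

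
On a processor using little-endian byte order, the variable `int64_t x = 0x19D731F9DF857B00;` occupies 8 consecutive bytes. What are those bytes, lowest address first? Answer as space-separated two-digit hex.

00 7B 85 DF F9 31 D7 19

Split into bytes (most-significant first): 19 D7 31 F9 DF 85 7B 00.
Little-endian stores the least-significant byte at the lowest address.
So at ascending addresses the bytes are 00 7B 85 DF F9 31 D7 19.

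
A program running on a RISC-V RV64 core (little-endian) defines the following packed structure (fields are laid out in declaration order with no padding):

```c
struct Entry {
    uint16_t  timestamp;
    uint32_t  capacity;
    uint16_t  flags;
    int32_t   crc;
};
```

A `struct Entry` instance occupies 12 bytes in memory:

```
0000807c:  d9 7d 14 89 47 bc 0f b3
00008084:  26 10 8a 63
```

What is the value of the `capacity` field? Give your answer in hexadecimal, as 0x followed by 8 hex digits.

`capacity` follows `timestamp` (2 bytes), so it starts at byte offset 2 and occupies 4 bytes.
Bytes at offsets 2..5: 14 89 47 BC.
Little-endian: lowest address holds the least-significant byte.
Reassemble most-significant byte first: BC 47 89 14 → 0xBC478914.

0xBC478914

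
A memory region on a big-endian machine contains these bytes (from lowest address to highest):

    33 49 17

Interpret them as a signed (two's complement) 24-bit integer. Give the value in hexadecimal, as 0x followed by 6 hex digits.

Big-endian stores the most-significant byte at the lowest address.
The bytes are already most-significant first: 0x334917.

0x334917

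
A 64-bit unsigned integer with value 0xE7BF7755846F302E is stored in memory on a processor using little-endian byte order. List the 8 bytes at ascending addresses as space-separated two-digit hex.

2E 30 6F 84 55 77 BF E7

Split into bytes (most-significant first): E7 BF 77 55 84 6F 30 2E.
Little-endian: lowest address holds the least-significant byte.
So at ascending addresses the bytes are 2E 30 6F 84 55 77 BF E7.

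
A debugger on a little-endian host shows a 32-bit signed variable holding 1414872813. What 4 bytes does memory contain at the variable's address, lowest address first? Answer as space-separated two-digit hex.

ED 3E 55 54

1414872813 in hexadecimal, padded to 32 bits, is 0x54553EED.
Split into bytes (most-significant first): 54 55 3E ED.
Little-endian: lowest address holds the least-significant byte.
So at ascending addresses the bytes are ED 3E 55 54.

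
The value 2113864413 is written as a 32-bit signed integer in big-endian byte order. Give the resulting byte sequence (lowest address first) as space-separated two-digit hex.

2113864413 in hexadecimal, padded to 32 bits, is 0x7DFF02DD.
Split into bytes (most-significant first): 7D FF 02 DD.
Big-endian: lowest address holds the most-significant byte.
So the memory order matches the most-significant-first order: 7D FF 02 DD.

7D FF 02 DD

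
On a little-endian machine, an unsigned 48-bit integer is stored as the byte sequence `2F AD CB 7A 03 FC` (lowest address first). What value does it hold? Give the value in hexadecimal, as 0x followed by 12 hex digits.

0xFC037ACBAD2F

Little-endian: lowest address holds the least-significant byte.
Reassemble most-significant byte first: FC 03 7A CB AD 2F → 0xFC037ACBAD2F.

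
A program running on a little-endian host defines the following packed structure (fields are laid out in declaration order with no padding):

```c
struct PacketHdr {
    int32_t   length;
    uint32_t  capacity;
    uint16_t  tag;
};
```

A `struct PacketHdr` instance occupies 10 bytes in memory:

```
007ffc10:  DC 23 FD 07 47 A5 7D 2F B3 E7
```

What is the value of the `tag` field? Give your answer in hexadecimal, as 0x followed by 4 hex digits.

0xE7B3

`tag` follows `length` (4 B), `capacity` (4 B), so it starts at offset 4 + 4 = 8 and occupies 2 bytes.
Bytes at offsets 8..9: B3 E7.
Little-endian: lowest address holds the least-significant byte.
Reassemble most-significant byte first: E7 B3 → 0xE7B3.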